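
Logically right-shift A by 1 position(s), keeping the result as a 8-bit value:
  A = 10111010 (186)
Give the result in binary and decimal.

Logical shift right by 1: drop the bottom 1 bit(s), prepend 1 zero(s) on the left.
  10111010  ->  keep [1011101], discard [0], prepend 0
= 01011101

Answer: 01011101 (93)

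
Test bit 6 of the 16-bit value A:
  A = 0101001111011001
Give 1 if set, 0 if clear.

Bit 6 is the 7th from the right.
  0101001111011001
           ^
That bit is 1.

Answer: 1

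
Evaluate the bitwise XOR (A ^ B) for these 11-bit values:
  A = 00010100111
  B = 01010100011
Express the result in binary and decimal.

Apply ^ to each column (1 where bits differ):
  00010100111
^ 01010100011
-------------
  01000000100

Answer: 01000000100 (516)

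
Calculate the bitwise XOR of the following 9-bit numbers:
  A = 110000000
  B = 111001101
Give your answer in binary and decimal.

Apply ^ to each column (1 where bits differ):
  110000000
^ 111001101
-----------
  001001101

Answer: 001001101 (77)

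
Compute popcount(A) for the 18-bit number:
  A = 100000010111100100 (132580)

100000010111100100
1-bits at positions (from bit 0 = LSB): 2, 5, 6, 7, 8, 10, 17
Count = 7

Answer: 7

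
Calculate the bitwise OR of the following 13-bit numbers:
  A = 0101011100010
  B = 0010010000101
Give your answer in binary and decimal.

Apply | to each column (1 where either bit is 1):
  0101011100010
| 0010010000101
---------------
  0111011100111

Answer: 0111011100111 (3815)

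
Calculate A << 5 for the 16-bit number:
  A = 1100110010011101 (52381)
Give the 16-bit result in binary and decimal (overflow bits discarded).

Shift left by 5: drop the top 5 bit(s), append 5 zero(s) on the right.
  1100110010011101  ->  discard [11001], keep [10010011101], append 00000
= 1001001110100000

Answer: 1001001110100000 (37792)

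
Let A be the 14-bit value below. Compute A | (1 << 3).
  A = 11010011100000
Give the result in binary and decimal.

Mask = 1 << 3 = 00000000001000
Bit 3 of A is 0, so OR-ing with the mask flips it to 1.
  11010011100000
| 00000000001000
----------------
  11010011101000

Answer: 11010011101000 (13544)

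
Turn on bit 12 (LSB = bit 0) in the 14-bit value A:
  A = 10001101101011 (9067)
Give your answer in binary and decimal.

Mask = 1 << 12 = 01000000000000
Bit 12 of A is 0, so OR-ing with the mask flips it to 1.
  10001101101011
| 01000000000000
----------------
  11001101101011

Answer: 11001101101011 (13163)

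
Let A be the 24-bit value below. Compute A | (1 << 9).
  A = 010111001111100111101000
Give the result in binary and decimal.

Mask = 1 << 9 = 000000000000001000000000
Bit 9 of A is 0, so OR-ing with the mask flips it to 1.
  010111001111100111101000
| 000000000000001000000000
--------------------------
  010111001111101111101000

Answer: 010111001111101111101000 (6093800)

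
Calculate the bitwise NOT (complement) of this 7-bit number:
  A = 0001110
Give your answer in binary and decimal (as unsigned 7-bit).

Flip each bit (0->1, 1->0):
  0001110
  1110001

Answer: 1110001 (113)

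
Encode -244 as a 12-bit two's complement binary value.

1. Binary of +244:  000011110100
2. Invert bits:     111100001011
3. Add 1:           111100001100

Answer: 111100001100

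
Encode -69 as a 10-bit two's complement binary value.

1. Binary of +69:  0001000101
2. Invert bits:     1110111010
3. Add 1:           1110111011

Answer: 1110111011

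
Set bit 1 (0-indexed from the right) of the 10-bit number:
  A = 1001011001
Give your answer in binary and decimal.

Mask = 1 << 1 = 0000000010
Bit 1 of A is 0, so OR-ing with the mask flips it to 1.
  1001011001
| 0000000010
------------
  1001011011

Answer: 1001011011 (603)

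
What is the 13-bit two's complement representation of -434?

1. Binary of +434:  0000110110010
2. Invert bits:     1111001001101
3. Add 1:           1111001001110

Answer: 1111001001110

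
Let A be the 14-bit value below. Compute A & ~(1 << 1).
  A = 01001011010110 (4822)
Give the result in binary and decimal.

Mask = ~(1 << 1) = 11111111111101
Bit 1 of A is 1, so AND-ing with the mask clears it to 0.
  01001011010110
& 11111111111101
----------------
  01001011010100

Answer: 01001011010100 (4820)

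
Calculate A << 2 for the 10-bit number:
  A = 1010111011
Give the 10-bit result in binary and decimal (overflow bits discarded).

Shift left by 2: drop the top 2 bit(s), append 2 zero(s) on the right.
  1010111011  ->  discard [10], keep [10111011], append 00
= 1011101100

Answer: 1011101100 (748)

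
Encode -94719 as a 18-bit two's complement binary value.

1. Binary of +94719:  010111000111111111
2. Invert bits:     101000111000000000
3. Add 1:           101000111000000001

Answer: 101000111000000001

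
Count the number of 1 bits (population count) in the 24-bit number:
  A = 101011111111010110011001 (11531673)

101011111111010110011001
1-bits at positions (from bit 0 = LSB): 0, 3, 4, 7, 8, 10, 12, 13, 14, 15, 16, 17, 18, 19, 21, 23
Count = 16

Answer: 16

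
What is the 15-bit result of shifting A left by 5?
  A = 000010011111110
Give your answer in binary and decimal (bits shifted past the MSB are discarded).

Shift left by 5: drop the top 5 bit(s), append 5 zero(s) on the right.
  000010011111110  ->  discard [00001], keep [0011111110], append 00000
= 001111111000000

Answer: 001111111000000 (8128)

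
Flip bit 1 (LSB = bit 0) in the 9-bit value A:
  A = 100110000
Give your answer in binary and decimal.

Mask = 1 << 1 = 000000010
Bit 1 of A is 0; XOR with the mask flips it to 1.
  100110000
^ 000000010
-----------
  100110010

Answer: 100110010 (306)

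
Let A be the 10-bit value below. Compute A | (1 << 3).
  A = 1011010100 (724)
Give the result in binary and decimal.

Mask = 1 << 3 = 0000001000
Bit 3 of A is 0, so OR-ing with the mask flips it to 1.
  1011010100
| 0000001000
------------
  1011011100

Answer: 1011011100 (732)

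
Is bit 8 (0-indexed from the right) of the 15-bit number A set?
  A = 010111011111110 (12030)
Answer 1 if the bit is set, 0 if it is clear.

Bit 8 is the 9th from the right.
  010111011111110
        ^
That bit is 0.

Answer: 0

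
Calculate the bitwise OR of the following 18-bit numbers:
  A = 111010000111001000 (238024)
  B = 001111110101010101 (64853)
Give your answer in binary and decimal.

Apply | to each column (1 where either bit is 1):
  111010000111001000
| 001111110101010101
--------------------
  111111110111011101

Answer: 111111110111011101 (261597)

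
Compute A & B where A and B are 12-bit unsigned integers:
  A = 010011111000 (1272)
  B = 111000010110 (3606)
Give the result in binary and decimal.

Apply & to each column (1 only where both bits are 1):
  010011111000
& 111000010110
--------------
  010000010000

Answer: 010000010000 (1040)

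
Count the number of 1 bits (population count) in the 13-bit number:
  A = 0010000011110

0010000011110
1-bits at positions (from bit 0 = LSB): 1, 2, 3, 4, 10
Count = 5

Answer: 5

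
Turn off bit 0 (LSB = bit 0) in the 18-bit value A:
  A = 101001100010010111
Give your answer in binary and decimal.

Mask = ~(1 << 0) = 111111111111111110
Bit 0 of A is 1, so AND-ing with the mask clears it to 0.
  101001100010010111
& 111111111111111110
--------------------
  101001100010010110

Answer: 101001100010010110 (170134)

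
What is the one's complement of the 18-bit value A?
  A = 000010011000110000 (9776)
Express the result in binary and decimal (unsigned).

Flip each bit (0->1, 1->0):
  000010011000110000
  111101100111001111

Answer: 111101100111001111 (252367)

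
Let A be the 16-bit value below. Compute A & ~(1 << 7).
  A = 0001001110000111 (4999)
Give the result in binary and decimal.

Mask = ~(1 << 7) = 1111111101111111
Bit 7 of A is 1, so AND-ing with the mask clears it to 0.
  0001001110000111
& 1111111101111111
------------------
  0001001100000111

Answer: 0001001100000111 (4871)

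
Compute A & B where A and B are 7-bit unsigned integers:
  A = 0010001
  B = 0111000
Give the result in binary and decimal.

Apply & to each column (1 only where both bits are 1):
  0010001
& 0111000
---------
  0010000

Answer: 0010000 (16)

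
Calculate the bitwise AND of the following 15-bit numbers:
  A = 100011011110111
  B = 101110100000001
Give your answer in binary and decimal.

Apply & to each column (1 only where both bits are 1):
  100011011110111
& 101110100000001
-----------------
  100010000000001

Answer: 100010000000001 (17409)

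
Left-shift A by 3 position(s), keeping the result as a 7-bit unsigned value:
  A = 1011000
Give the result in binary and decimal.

Shift left by 3: drop the top 3 bit(s), append 3 zero(s) on the right.
  1011000  ->  discard [101], keep [1000], append 000
= 1000000

Answer: 1000000 (64)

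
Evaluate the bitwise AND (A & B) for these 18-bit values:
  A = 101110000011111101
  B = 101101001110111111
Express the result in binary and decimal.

Apply & to each column (1 only where both bits are 1):
  101110000011111101
& 101101001110111111
--------------------
  101100000010111101

Answer: 101100000010111101 (180413)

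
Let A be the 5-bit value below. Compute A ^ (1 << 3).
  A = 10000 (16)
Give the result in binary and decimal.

Mask = 1 << 3 = 01000
Bit 3 of A is 0; XOR with the mask flips it to 1.
  10000
^ 01000
-------
  11000

Answer: 11000 (24)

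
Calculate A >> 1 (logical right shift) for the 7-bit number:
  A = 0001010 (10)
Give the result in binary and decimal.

Logical shift right by 1: drop the bottom 1 bit(s), prepend 1 zero(s) on the left.
  0001010  ->  keep [000101], discard [0], prepend 0
= 0000101

Answer: 0000101 (5)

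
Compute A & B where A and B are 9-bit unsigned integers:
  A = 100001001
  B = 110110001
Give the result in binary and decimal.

Apply & to each column (1 only where both bits are 1):
  100001001
& 110110001
-----------
  100000001

Answer: 100000001 (257)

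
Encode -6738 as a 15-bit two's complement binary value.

1. Binary of +6738:  001101001010010
2. Invert bits:     110010110101101
3. Add 1:           110010110101110

Answer: 110010110101110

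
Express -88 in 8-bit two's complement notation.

1. Binary of +88:  01011000
2. Invert bits:     10100111
3. Add 1:           10101000

Answer: 10101000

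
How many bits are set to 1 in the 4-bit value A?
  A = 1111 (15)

1111
1-bits at positions (from bit 0 = LSB): 0, 1, 2, 3
Count = 4

Answer: 4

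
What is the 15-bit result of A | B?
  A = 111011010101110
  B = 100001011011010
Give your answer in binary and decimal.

Apply | to each column (1 where either bit is 1):
  111011010101110
| 100001011011010
-----------------
  111011011111110

Answer: 111011011111110 (30462)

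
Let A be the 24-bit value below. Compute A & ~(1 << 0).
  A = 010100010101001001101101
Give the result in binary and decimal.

Mask = ~(1 << 0) = 111111111111111111111110
Bit 0 of A is 1, so AND-ing with the mask clears it to 0.
  010100010101001001101101
& 111111111111111111111110
--------------------------
  010100010101001001101100

Answer: 010100010101001001101100 (5329516)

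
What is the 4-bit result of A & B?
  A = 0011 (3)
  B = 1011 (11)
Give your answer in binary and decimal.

Apply & to each column (1 only where both bits are 1):
  0011
& 1011
------
  0011

Answer: 0011 (3)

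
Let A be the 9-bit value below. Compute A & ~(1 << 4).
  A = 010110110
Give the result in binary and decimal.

Mask = ~(1 << 4) = 111101111
Bit 4 of A is 1, so AND-ing with the mask clears it to 0.
  010110110
& 111101111
-----------
  010100110

Answer: 010100110 (166)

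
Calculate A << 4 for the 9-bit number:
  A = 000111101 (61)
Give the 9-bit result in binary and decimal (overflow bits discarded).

Shift left by 4: drop the top 4 bit(s), append 4 zero(s) on the right.
  000111101  ->  discard [0001], keep [11101], append 0000
= 111010000

Answer: 111010000 (464)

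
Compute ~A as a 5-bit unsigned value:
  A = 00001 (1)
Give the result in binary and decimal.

Flip each bit (0->1, 1->0):
  00001
  11110

Answer: 11110 (30)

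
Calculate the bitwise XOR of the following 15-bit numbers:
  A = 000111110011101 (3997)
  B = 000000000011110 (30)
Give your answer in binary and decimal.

Apply ^ to each column (1 where bits differ):
  000111110011101
^ 000000000011110
-----------------
  000111110000011

Answer: 000111110000011 (3971)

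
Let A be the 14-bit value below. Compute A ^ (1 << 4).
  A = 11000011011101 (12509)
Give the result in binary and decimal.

Mask = 1 << 4 = 00000000010000
Bit 4 of A is 1; XOR with the mask flips it to 0.
  11000011011101
^ 00000000010000
----------------
  11000011001101

Answer: 11000011001101 (12493)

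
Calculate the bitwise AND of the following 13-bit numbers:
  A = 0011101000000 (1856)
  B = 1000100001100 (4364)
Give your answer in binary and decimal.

Apply & to each column (1 only where both bits are 1):
  0011101000000
& 1000100001100
---------------
  0000100000000

Answer: 0000100000000 (256)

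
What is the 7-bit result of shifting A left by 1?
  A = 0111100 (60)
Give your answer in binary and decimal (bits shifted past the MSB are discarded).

Shift left by 1: drop the top 1 bit(s), append 1 zero(s) on the right.
  0111100  ->  discard [0], keep [111100], append 0
= 1111000

Answer: 1111000 (120)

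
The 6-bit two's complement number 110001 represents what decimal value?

MSB is 1, so the value is negative. Find the magnitude:
1. Invert bits:  001110
2. Add 1:        001111  = 15
3. Apply sign:   -15

Answer: -15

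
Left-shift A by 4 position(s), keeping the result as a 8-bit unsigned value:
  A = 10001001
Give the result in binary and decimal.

Shift left by 4: drop the top 4 bit(s), append 4 zero(s) on the right.
  10001001  ->  discard [1000], keep [1001], append 0000
= 10010000

Answer: 10010000 (144)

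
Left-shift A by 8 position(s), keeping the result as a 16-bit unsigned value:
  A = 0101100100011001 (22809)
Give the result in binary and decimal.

Shift left by 8: drop the top 8 bit(s), append 8 zero(s) on the right.
  0101100100011001  ->  discard [01011001], keep [00011001], append 00000000
= 0001100100000000

Answer: 0001100100000000 (6400)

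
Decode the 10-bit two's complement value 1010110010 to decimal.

MSB is 1, so the value is negative. Find the magnitude:
1. Invert bits:  0101001101
2. Add 1:        0101001110  = 334
3. Apply sign:   -334

Answer: -334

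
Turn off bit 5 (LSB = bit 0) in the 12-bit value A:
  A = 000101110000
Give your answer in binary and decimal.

Mask = ~(1 << 5) = 111111011111
Bit 5 of A is 1, so AND-ing with the mask clears it to 0.
  000101110000
& 111111011111
--------------
  000101010000

Answer: 000101010000 (336)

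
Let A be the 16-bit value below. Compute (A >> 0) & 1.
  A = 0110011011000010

Bit 0 is the 1st from the right.
  0110011011000010
                 ^
That bit is 0.

Answer: 0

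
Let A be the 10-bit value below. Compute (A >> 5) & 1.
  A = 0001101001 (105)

Bit 5 is the 6th from the right.
  0001101001
      ^
That bit is 1.

Answer: 1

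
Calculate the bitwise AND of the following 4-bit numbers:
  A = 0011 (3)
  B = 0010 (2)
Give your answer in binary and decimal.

Apply & to each column (1 only where both bits are 1):
  0011
& 0010
------
  0010

Answer: 0010 (2)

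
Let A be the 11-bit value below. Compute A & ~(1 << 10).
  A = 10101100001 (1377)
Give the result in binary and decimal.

Mask = ~(1 << 10) = 01111111111
Bit 10 of A is 1, so AND-ing with the mask clears it to 0.
  10101100001
& 01111111111
-------------
  00101100001

Answer: 00101100001 (353)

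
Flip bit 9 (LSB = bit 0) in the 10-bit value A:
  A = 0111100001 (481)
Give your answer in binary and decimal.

Mask = 1 << 9 = 1000000000
Bit 9 of A is 0; XOR with the mask flips it to 1.
  0111100001
^ 1000000000
------------
  1111100001

Answer: 1111100001 (993)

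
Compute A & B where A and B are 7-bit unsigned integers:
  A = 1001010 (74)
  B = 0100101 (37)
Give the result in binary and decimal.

Apply & to each column (1 only where both bits are 1):
  1001010
& 0100101
---------
  0000000

Answer: 0000000 (0)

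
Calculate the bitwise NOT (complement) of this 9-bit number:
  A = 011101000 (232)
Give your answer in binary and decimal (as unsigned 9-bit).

Flip each bit (0->1, 1->0):
  011101000
  100010111

Answer: 100010111 (279)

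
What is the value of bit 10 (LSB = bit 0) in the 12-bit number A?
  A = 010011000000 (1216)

Bit 10 is the 11th from the right.
  010011000000
   ^
That bit is 1.

Answer: 1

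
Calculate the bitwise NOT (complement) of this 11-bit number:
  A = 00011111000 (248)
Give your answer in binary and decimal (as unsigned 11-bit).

Flip each bit (0->1, 1->0):
  00011111000
  11100000111

Answer: 11100000111 (1799)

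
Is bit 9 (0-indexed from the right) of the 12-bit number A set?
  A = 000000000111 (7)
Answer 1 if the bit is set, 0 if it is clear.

Bit 9 is the 10th from the right.
  000000000111
    ^
That bit is 0.

Answer: 0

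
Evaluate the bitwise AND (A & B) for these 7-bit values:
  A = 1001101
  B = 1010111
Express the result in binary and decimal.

Apply & to each column (1 only where both bits are 1):
  1001101
& 1010111
---------
  1000101

Answer: 1000101 (69)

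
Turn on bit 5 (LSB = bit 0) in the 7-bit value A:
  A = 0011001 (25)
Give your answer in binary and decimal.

Mask = 1 << 5 = 0100000
Bit 5 of A is 0, so OR-ing with the mask flips it to 1.
  0011001
| 0100000
---------
  0111001

Answer: 0111001 (57)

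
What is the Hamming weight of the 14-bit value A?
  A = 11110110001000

11110110001000
1-bits at positions (from bit 0 = LSB): 3, 7, 8, 10, 11, 12, 13
Count = 7

Answer: 7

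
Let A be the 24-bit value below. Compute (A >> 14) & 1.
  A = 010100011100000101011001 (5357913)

Bit 14 is the 15th from the right.
  010100011100000101011001
           ^
That bit is 1.

Answer: 1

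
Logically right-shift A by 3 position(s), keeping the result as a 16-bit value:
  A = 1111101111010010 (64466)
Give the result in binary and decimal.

Logical shift right by 3: drop the bottom 3 bit(s), prepend 3 zero(s) on the left.
  1111101111010010  ->  keep [1111101111010], discard [010], prepend 000
= 0001111101111010

Answer: 0001111101111010 (8058)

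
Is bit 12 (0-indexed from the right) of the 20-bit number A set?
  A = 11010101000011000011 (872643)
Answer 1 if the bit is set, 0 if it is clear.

Bit 12 is the 13th from the right.
  11010101000011000011
         ^
That bit is 1.

Answer: 1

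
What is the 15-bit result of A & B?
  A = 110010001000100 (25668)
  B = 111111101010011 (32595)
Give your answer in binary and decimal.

Apply & to each column (1 only where both bits are 1):
  110010001000100
& 111111101010011
-----------------
  110010001000000

Answer: 110010001000000 (25664)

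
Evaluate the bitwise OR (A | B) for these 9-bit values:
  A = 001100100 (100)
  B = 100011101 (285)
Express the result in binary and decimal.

Apply | to each column (1 where either bit is 1):
  001100100
| 100011101
-----------
  101111101

Answer: 101111101 (381)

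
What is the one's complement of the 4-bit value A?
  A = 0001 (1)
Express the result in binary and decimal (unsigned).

Flip each bit (0->1, 1->0):
  0001
  1110

Answer: 1110 (14)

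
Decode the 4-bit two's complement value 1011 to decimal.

MSB is 1, so the value is negative. Find the magnitude:
1. Invert bits:  0100
2. Add 1:        0101  = 5
3. Apply sign:   -5

Answer: -5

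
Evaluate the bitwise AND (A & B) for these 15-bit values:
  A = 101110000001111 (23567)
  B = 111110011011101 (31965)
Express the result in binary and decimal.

Apply & to each column (1 only where both bits are 1):
  101110000001111
& 111110011011101
-----------------
  101110000001101

Answer: 101110000001101 (23565)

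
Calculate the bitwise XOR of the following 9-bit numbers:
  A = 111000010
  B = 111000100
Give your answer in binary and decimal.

Apply ^ to each column (1 where bits differ):
  111000010
^ 111000100
-----------
  000000110

Answer: 000000110 (6)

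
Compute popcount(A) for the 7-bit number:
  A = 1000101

1000101
1-bits at positions (from bit 0 = LSB): 0, 2, 6
Count = 3

Answer: 3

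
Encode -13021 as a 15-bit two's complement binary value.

1. Binary of +13021:  011001011011101
2. Invert bits:     100110100100010
3. Add 1:           100110100100011

Answer: 100110100100011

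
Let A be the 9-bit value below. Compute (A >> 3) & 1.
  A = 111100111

Bit 3 is the 4th from the right.
  111100111
       ^
That bit is 0.

Answer: 0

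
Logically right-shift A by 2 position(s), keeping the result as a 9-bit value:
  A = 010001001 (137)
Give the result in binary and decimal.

Logical shift right by 2: drop the bottom 2 bit(s), prepend 2 zero(s) on the left.
  010001001  ->  keep [0100010], discard [01], prepend 00
= 000100010

Answer: 000100010 (34)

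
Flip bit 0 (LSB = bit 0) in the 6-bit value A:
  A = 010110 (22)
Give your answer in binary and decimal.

Mask = 1 << 0 = 000001
Bit 0 of A is 0; XOR with the mask flips it to 1.
  010110
^ 000001
--------
  010111

Answer: 010111 (23)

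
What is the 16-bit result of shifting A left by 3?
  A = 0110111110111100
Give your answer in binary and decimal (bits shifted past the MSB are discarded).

Shift left by 3: drop the top 3 bit(s), append 3 zero(s) on the right.
  0110111110111100  ->  discard [011], keep [0111110111100], append 000
= 0111110111100000

Answer: 0111110111100000 (32224)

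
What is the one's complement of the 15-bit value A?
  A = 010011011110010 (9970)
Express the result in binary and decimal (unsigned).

Flip each bit (0->1, 1->0):
  010011011110010
  101100100001101

Answer: 101100100001101 (22797)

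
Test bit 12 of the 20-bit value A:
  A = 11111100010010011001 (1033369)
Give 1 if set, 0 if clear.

Bit 12 is the 13th from the right.
  11111100010010011001
         ^
That bit is 0.

Answer: 0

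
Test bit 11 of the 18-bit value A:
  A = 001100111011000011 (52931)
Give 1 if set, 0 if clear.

Bit 11 is the 12th from the right.
  001100111011000011
        ^
That bit is 1.

Answer: 1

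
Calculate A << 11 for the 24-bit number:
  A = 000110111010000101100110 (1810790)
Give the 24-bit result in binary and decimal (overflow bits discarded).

Shift left by 11: drop the top 11 bit(s), append 11 zero(s) on the right.
  000110111010000101100110  ->  discard [00011011101], keep [0000101100110], append 00000000000
= 000010110011000000000000

Answer: 000010110011000000000000 (733184)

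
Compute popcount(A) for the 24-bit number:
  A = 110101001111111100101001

110101001111111100101001
1-bits at positions (from bit 0 = LSB): 0, 3, 5, 8, 9, 10, 11, 12, 13, 14, 15, 18, 20, 22, 23
Count = 15

Answer: 15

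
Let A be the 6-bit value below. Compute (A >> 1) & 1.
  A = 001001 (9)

Bit 1 is the 2nd from the right.
  001001
      ^
That bit is 0.

Answer: 0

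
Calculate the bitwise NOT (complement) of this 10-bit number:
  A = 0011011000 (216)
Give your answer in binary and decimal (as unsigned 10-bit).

Flip each bit (0->1, 1->0):
  0011011000
  1100100111

Answer: 1100100111 (807)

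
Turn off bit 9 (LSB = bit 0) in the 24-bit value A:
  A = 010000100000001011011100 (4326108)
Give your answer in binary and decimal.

Mask = ~(1 << 9) = 111111111111110111111111
Bit 9 of A is 1, so AND-ing with the mask clears it to 0.
  010000100000001011011100
& 111111111111110111111111
--------------------------
  010000100000000011011100

Answer: 010000100000000011011100 (4325596)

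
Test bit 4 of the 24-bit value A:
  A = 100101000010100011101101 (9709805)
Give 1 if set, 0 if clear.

Bit 4 is the 5th from the right.
  100101000010100011101101
                     ^
That bit is 0.

Answer: 0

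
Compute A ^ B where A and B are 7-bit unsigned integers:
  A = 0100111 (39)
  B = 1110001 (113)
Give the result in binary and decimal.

Apply ^ to each column (1 where bits differ):
  0100111
^ 1110001
---------
  1010110

Answer: 1010110 (86)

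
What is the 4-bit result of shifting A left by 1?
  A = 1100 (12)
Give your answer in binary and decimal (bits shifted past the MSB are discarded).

Shift left by 1: drop the top 1 bit(s), append 1 zero(s) on the right.
  1100  ->  discard [1], keep [100], append 0
= 1000

Answer: 1000 (8)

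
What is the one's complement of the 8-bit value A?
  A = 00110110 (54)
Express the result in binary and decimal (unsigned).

Flip each bit (0->1, 1->0):
  00110110
  11001001

Answer: 11001001 (201)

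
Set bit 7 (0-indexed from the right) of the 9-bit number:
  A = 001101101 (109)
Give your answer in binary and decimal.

Mask = 1 << 7 = 010000000
Bit 7 of A is 0, so OR-ing with the mask flips it to 1.
  001101101
| 010000000
-----------
  011101101

Answer: 011101101 (237)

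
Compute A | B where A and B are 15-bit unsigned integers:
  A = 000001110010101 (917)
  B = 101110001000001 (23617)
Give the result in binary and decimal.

Apply | to each column (1 where either bit is 1):
  000001110010101
| 101110001000001
-----------------
  101111111010101

Answer: 101111111010101 (24533)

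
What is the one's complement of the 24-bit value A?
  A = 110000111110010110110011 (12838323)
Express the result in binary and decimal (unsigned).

Flip each bit (0->1, 1->0):
  110000111110010110110011
  001111000001101001001100

Answer: 001111000001101001001100 (3938892)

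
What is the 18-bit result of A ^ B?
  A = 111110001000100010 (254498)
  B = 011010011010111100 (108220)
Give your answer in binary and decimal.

Apply ^ to each column (1 where bits differ):
  111110001000100010
^ 011010011010111100
--------------------
  100100010010011110

Answer: 100100010010011110 (148638)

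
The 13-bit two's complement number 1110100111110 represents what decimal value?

MSB is 1, so the value is negative. Find the magnitude:
1. Invert bits:  0001011000001
2. Add 1:        0001011000010  = 706
3. Apply sign:   -706

Answer: -706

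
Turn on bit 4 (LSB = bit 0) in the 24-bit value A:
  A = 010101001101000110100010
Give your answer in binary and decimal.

Mask = 1 << 4 = 000000000000000000010000
Bit 4 of A is 0, so OR-ing with the mask flips it to 1.
  010101001101000110100010
| 000000000000000000010000
--------------------------
  010101001101000110110010

Answer: 010101001101000110110010 (5558706)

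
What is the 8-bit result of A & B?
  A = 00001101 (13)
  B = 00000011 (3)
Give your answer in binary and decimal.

Apply & to each column (1 only where both bits are 1):
  00001101
& 00000011
----------
  00000001

Answer: 00000001 (1)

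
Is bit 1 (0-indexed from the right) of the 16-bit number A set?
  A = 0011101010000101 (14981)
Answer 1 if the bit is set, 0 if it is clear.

Bit 1 is the 2nd from the right.
  0011101010000101
                ^
That bit is 0.

Answer: 0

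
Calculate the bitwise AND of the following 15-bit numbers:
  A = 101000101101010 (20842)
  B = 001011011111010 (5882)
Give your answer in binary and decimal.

Apply & to each column (1 only where both bits are 1):
  101000101101010
& 001011011111010
-----------------
  001000001101010

Answer: 001000001101010 (4202)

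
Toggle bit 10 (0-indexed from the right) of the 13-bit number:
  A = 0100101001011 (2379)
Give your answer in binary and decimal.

Mask = 1 << 10 = 0010000000000
Bit 10 of A is 0; XOR with the mask flips it to 1.
  0100101001011
^ 0010000000000
---------------
  0110101001011

Answer: 0110101001011 (3403)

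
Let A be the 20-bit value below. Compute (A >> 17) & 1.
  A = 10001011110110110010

Bit 17 is the 18th from the right.
  10001011110110110010
    ^
That bit is 0.

Answer: 0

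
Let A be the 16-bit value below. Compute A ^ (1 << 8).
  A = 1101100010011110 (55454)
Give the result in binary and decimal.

Mask = 1 << 8 = 0000000100000000
Bit 8 of A is 0; XOR with the mask flips it to 1.
  1101100010011110
^ 0000000100000000
------------------
  1101100110011110

Answer: 1101100110011110 (55710)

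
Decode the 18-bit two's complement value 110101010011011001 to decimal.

MSB is 1, so the value is negative. Find the magnitude:
1. Invert bits:  001010101100100110
2. Add 1:        001010101100100111  = 43815
3. Apply sign:   -43815

Answer: -43815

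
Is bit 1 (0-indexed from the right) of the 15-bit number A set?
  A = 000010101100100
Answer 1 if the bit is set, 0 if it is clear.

Bit 1 is the 2nd from the right.
  000010101100100
               ^
That bit is 0.

Answer: 0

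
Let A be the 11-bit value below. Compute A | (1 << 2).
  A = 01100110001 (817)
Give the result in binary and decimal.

Mask = 1 << 2 = 00000000100
Bit 2 of A is 0, so OR-ing with the mask flips it to 1.
  01100110001
| 00000000100
-------------
  01100110101

Answer: 01100110101 (821)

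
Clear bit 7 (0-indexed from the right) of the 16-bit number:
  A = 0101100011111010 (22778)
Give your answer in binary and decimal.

Mask = ~(1 << 7) = 1111111101111111
Bit 7 of A is 1, so AND-ing with the mask clears it to 0.
  0101100011111010
& 1111111101111111
------------------
  0101100001111010

Answer: 0101100001111010 (22650)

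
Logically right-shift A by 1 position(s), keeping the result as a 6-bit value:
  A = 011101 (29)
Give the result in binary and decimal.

Logical shift right by 1: drop the bottom 1 bit(s), prepend 1 zero(s) on the left.
  011101  ->  keep [01110], discard [1], prepend 0
= 001110

Answer: 001110 (14)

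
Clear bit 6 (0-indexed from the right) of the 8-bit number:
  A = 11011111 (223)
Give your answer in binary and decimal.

Mask = ~(1 << 6) = 10111111
Bit 6 of A is 1, so AND-ing with the mask clears it to 0.
  11011111
& 10111111
----------
  10011111

Answer: 10011111 (159)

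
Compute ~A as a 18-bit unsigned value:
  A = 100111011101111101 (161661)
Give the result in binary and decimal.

Flip each bit (0->1, 1->0):
  100111011101111101
  011000100010000010

Answer: 011000100010000010 (100482)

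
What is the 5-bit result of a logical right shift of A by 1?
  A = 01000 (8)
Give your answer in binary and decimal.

Logical shift right by 1: drop the bottom 1 bit(s), prepend 1 zero(s) on the left.
  01000  ->  keep [0100], discard [0], prepend 0
= 00100

Answer: 00100 (4)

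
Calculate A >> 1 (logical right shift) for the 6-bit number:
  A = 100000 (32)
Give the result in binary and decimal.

Logical shift right by 1: drop the bottom 1 bit(s), prepend 1 zero(s) on the left.
  100000  ->  keep [10000], discard [0], prepend 0
= 010000

Answer: 010000 (16)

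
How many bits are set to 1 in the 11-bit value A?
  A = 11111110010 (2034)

11111110010
1-bits at positions (from bit 0 = LSB): 1, 4, 5, 6, 7, 8, 9, 10
Count = 8

Answer: 8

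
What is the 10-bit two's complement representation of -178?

1. Binary of +178:  0010110010
2. Invert bits:     1101001101
3. Add 1:           1101001110

Answer: 1101001110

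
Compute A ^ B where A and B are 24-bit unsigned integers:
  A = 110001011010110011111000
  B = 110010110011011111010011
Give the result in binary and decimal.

Apply ^ to each column (1 where bits differ):
  110001011010110011111000
^ 110010110011011111010011
--------------------------
  000011101001101100101011

Answer: 000011101001101100101011 (957227)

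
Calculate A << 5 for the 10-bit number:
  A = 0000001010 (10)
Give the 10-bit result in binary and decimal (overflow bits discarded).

Shift left by 5: drop the top 5 bit(s), append 5 zero(s) on the right.
  0000001010  ->  discard [00000], keep [01010], append 00000
= 0101000000

Answer: 0101000000 (320)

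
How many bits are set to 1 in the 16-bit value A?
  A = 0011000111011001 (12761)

0011000111011001
1-bits at positions (from bit 0 = LSB): 0, 3, 4, 6, 7, 8, 12, 13
Count = 8

Answer: 8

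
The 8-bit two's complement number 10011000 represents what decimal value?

MSB is 1, so the value is negative. Find the magnitude:
1. Invert bits:  01100111
2. Add 1:        01101000  = 104
3. Apply sign:   -104

Answer: -104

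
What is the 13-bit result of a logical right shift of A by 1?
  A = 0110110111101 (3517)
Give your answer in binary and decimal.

Logical shift right by 1: drop the bottom 1 bit(s), prepend 1 zero(s) on the left.
  0110110111101  ->  keep [011011011110], discard [1], prepend 0
= 0011011011110

Answer: 0011011011110 (1758)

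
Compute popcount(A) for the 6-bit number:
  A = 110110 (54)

110110
1-bits at positions (from bit 0 = LSB): 1, 2, 4, 5
Count = 4

Answer: 4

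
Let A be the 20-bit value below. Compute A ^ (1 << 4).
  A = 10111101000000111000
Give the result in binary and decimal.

Mask = 1 << 4 = 00000000000000010000
Bit 4 of A is 1; XOR with the mask flips it to 0.
  10111101000000111000
^ 00000000000000010000
----------------------
  10111101000000101000

Answer: 10111101000000101000 (774184)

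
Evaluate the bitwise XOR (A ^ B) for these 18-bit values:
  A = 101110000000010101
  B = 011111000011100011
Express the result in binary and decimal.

Apply ^ to each column (1 where bits differ):
  101110000000010101
^ 011111000011100011
--------------------
  110001000011110110

Answer: 110001000011110110 (200950)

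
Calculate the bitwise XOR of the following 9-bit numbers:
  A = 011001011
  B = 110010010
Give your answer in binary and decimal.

Apply ^ to each column (1 where bits differ):
  011001011
^ 110010010
-----------
  101011001

Answer: 101011001 (345)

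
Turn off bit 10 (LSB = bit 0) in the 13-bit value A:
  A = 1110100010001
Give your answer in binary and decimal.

Mask = ~(1 << 10) = 1101111111111
Bit 10 of A is 1, so AND-ing with the mask clears it to 0.
  1110100010001
& 1101111111111
---------------
  1100100010001

Answer: 1100100010001 (6417)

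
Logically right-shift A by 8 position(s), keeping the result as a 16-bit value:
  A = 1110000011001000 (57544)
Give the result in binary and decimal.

Logical shift right by 8: drop the bottom 8 bit(s), prepend 8 zero(s) on the left.
  1110000011001000  ->  keep [11100000], discard [11001000], prepend 00000000
= 0000000011100000

Answer: 0000000011100000 (224)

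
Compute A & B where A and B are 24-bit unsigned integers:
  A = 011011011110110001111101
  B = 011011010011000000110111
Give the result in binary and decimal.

Apply & to each column (1 only where both bits are 1):
  011011011110110001111101
& 011011010011000000110111
--------------------------
  011011010010000000110101

Answer: 011011010010000000110101 (7151669)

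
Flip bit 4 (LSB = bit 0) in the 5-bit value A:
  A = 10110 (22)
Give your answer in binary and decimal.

Mask = 1 << 4 = 10000
Bit 4 of A is 1; XOR with the mask flips it to 0.
  10110
^ 10000
-------
  00110

Answer: 00110 (6)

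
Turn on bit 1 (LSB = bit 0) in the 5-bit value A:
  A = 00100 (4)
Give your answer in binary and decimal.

Mask = 1 << 1 = 00010
Bit 1 of A is 0, so OR-ing with the mask flips it to 1.
  00100
| 00010
-------
  00110

Answer: 00110 (6)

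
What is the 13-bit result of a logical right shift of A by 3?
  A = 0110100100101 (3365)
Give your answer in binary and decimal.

Logical shift right by 3: drop the bottom 3 bit(s), prepend 3 zero(s) on the left.
  0110100100101  ->  keep [0110100100], discard [101], prepend 000
= 0000110100100

Answer: 0000110100100 (420)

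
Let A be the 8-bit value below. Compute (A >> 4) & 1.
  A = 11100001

Bit 4 is the 5th from the right.
  11100001
     ^
That bit is 0.

Answer: 0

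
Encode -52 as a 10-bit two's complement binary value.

1. Binary of +52:  0000110100
2. Invert bits:     1111001011
3. Add 1:           1111001100

Answer: 1111001100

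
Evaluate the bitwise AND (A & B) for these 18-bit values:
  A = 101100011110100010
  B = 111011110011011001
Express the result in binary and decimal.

Apply & to each column (1 only where both bits are 1):
  101100011110100010
& 111011110011011001
--------------------
  101000010010000000

Answer: 101000010010000000 (164992)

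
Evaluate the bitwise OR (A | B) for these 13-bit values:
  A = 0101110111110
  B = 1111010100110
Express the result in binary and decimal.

Apply | to each column (1 where either bit is 1):
  0101110111110
| 1111010100110
---------------
  1111110111110

Answer: 1111110111110 (8126)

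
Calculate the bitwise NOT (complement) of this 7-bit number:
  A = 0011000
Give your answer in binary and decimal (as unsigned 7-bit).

Flip each bit (0->1, 1->0):
  0011000
  1100111

Answer: 1100111 (103)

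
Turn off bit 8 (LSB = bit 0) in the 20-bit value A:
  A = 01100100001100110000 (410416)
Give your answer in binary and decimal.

Mask = ~(1 << 8) = 11111111111011111111
Bit 8 of A is 1, so AND-ing with the mask clears it to 0.
  01100100001100110000
& 11111111111011111111
----------------------
  01100100001000110000

Answer: 01100100001000110000 (410160)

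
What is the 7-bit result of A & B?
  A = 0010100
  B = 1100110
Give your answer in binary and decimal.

Apply & to each column (1 only where both bits are 1):
  0010100
& 1100110
---------
  0000100

Answer: 0000100 (4)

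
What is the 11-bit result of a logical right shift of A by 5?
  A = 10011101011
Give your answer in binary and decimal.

Logical shift right by 5: drop the bottom 5 bit(s), prepend 5 zero(s) on the left.
  10011101011  ->  keep [100111], discard [01011], prepend 00000
= 00000100111

Answer: 00000100111 (39)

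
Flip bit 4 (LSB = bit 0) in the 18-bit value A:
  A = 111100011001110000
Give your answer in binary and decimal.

Mask = 1 << 4 = 000000000000010000
Bit 4 of A is 1; XOR with the mask flips it to 0.
  111100011001110000
^ 000000000000010000
--------------------
  111100011001100000

Answer: 111100011001100000 (247392)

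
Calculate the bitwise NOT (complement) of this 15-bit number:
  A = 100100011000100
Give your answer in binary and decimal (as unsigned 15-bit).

Flip each bit (0->1, 1->0):
  100100011000100
  011011100111011

Answer: 011011100111011 (14139)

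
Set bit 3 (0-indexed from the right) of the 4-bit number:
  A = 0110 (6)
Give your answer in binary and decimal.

Mask = 1 << 3 = 1000
Bit 3 of A is 0, so OR-ing with the mask flips it to 1.
  0110
| 1000
------
  1110

Answer: 1110 (14)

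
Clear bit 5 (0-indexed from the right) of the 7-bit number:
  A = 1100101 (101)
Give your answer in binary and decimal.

Mask = ~(1 << 5) = 1011111
Bit 5 of A is 1, so AND-ing with the mask clears it to 0.
  1100101
& 1011111
---------
  1000101

Answer: 1000101 (69)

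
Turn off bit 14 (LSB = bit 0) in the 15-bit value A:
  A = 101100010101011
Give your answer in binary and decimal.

Mask = ~(1 << 14) = 011111111111111
Bit 14 of A is 1, so AND-ing with the mask clears it to 0.
  101100010101011
& 011111111111111
-----------------
  001100010101011

Answer: 001100010101011 (6315)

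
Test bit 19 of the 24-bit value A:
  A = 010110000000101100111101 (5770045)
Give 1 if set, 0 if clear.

Bit 19 is the 20th from the right.
  010110000000101100111101
      ^
That bit is 1.

Answer: 1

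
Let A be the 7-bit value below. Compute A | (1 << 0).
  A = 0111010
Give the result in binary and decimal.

Mask = 1 << 0 = 0000001
Bit 0 of A is 0, so OR-ing with the mask flips it to 1.
  0111010
| 0000001
---------
  0111011

Answer: 0111011 (59)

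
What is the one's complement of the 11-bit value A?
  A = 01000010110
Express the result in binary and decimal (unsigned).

Flip each bit (0->1, 1->0):
  01000010110
  10111101001

Answer: 10111101001 (1513)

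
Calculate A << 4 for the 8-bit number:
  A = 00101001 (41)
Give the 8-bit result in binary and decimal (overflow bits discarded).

Shift left by 4: drop the top 4 bit(s), append 4 zero(s) on the right.
  00101001  ->  discard [0010], keep [1001], append 0000
= 10010000

Answer: 10010000 (144)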